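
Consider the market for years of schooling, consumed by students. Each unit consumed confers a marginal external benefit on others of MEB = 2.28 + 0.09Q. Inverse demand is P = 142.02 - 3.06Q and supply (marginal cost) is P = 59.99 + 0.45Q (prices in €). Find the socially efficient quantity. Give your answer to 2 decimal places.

Social marginal benefit = demand + MEB = 144.30 - 2.97Q.
Set SMB = MC: 144.30 - 2.97Q = 59.99 + 0.45Q → Q* = 24.6520.

Q* = 24.65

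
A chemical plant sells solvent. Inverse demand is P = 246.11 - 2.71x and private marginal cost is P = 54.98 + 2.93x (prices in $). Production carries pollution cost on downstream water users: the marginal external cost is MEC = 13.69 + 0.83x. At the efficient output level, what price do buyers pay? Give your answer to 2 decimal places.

Social marginal cost = private MC + MEC = 68.67 + 3.76x.
Set SMC = demand: 68.67 + 3.76x = 246.11 - 2.71x → x* = 27.4250.
Consumer price on the demand curve at x*: 246.11 − 2.71×27.4250 = 171.7883.

P = $171.79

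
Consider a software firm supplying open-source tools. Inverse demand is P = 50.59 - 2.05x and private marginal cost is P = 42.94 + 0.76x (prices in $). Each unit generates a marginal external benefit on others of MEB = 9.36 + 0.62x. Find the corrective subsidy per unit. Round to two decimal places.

Social marginal cost = private MC − MEB = 33.58 + 0.14x.
Set SMC = demand: 33.58 + 0.14x = 50.59 - 2.05x → x* = 7.7671.
The Pigouvian subsidy equals MEB at x*: 9.36 + 0.62×7.7671 = 14.1756.

subsidy = $14.18 per unit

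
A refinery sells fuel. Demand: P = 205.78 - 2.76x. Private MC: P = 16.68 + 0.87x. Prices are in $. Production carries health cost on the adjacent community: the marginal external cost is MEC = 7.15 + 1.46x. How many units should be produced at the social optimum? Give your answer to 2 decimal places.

Social marginal cost = private MC + MEC = 23.83 + 2.33x.
Set SMC = demand: 23.83 + 2.33x = 205.78 - 2.76x → x* = 35.7466.

x* = 35.75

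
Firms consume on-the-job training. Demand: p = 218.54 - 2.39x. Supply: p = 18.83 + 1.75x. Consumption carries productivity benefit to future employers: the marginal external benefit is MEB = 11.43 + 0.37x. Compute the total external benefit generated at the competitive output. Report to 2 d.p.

Market equilibrium (private): 18.83 + 1.75x = 218.54 - 2.39x → x_m = 48.2391.
Total external benefit = ∫₀^{x_m} (11.43 + 0.37x) dx = 11.43×48.2391 + ½×0.37×48.2391² = 981.8699.

981.87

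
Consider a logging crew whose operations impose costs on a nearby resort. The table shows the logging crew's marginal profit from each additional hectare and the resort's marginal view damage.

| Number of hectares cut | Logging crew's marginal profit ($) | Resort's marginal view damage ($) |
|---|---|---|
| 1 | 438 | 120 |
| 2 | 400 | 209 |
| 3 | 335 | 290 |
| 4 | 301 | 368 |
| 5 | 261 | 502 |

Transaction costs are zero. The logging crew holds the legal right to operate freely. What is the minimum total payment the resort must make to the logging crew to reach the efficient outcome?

Left alone the logging crew would choose level 5 (marginal profit stays positive).
Efficient level: k* = 3 (marginal profit ≥ marginal view damage through 3).
The resort must at least cover the logging crew's forgone profit from cutting 5→3: 301 + 261 = 562.

$562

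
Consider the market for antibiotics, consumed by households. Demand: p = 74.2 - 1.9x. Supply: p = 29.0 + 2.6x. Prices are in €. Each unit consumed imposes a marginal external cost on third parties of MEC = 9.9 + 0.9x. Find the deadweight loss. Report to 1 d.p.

Market equilibrium (private): 29.0 + 2.6x = 74.2 - 1.9x → x_m = 10.0444.
Social marginal benefit = demand − MEC = 64.3 - 2.8x.
Set SMB = MC: 64.3 - 2.8x = 29.0 + 2.6x → x* = 6.5370.
The welfare-loss triangle has base |x_m − x*| and height MEC(x_m) (the vertical gap between SMB and MC is zero at x* and MEC at x_m).
DWL = ½ × 3.5074 × 18.9400 = 33.2151.

DWL = €33.2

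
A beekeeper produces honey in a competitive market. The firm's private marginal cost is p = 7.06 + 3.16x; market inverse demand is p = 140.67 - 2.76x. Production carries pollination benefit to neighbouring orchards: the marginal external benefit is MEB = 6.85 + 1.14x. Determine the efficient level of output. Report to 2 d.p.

Social marginal cost = private MC − MEB = 0.21 + 2.02x.
Set SMC = demand: 0.21 + 2.02x = 140.67 - 2.76x → x* = 29.3849.

x* = 29.38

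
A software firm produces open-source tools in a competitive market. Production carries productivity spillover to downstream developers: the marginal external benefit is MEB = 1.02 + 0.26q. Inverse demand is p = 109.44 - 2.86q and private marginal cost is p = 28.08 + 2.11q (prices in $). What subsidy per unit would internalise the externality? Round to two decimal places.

Social marginal cost = private MC − MEB = 27.06 + 1.85q.
Set SMC = demand: 27.06 + 1.85q = 109.44 - 2.86q → q* = 17.4904.
The Pigouvian subsidy equals MEB at q*: 1.02 + 0.26×17.4904 = 5.5675.

subsidy = $5.57 per unit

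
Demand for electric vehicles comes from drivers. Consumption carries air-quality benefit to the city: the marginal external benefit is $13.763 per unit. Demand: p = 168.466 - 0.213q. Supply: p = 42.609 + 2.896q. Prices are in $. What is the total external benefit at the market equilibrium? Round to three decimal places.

$557.147

Market equilibrium (private): 42.609 + 2.896q = 168.466 - 0.213q → q_m = 40.4815.
Total external benefit = MEB × q_m = 13.763 × 40.4815 = 557.1469.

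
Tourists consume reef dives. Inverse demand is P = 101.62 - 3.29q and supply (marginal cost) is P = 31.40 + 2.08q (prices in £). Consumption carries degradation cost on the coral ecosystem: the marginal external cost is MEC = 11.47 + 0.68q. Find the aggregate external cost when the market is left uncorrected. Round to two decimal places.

£208.12

Market equilibrium (private): 31.40 + 2.08q = 101.62 - 3.29q → q_m = 13.0764.
Total external cost = ∫₀^{q_m} (11.47 + 0.68q) dq = 11.47×13.0764 + ½×0.68×13.0764² = 208.1237.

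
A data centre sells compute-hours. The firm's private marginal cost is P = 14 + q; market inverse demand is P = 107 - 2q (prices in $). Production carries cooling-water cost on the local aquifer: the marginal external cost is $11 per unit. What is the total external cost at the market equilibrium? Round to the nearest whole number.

$341

Market equilibrium (private): 14 + q = 107 - 2q → q_m = 31.0000.
Total external cost = MEC × q_m = 11 × 31.0000 = 341.0000.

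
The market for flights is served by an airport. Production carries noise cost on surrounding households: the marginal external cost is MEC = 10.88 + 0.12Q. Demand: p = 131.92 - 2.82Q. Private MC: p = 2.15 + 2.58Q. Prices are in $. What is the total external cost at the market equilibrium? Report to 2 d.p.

Market equilibrium (private): 2.15 + 2.58Q = 131.92 - 2.82Q → Q_m = 24.0315.
Total external cost = ∫₀^{Q_m} (10.88 + 0.12Q) dQ = 10.88×24.0315 + ½×0.12×24.0315² = 296.1135.

$296.11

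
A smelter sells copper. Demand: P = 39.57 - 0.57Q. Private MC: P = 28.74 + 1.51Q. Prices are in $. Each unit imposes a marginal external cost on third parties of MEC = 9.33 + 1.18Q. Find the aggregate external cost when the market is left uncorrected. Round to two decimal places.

$64.57

Market equilibrium (private): 28.74 + 1.51Q = 39.57 - 0.57Q → Q_m = 5.2067.
Total external cost = ∫₀^{Q_m} (9.33 + 1.18Q) dQ = 9.33×5.2067 + ½×1.18×5.2067² = 64.5732.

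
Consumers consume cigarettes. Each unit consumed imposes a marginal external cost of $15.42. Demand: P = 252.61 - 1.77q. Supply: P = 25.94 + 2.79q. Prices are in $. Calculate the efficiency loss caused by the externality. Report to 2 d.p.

DWL = $26.07

Market equilibrium (private): 25.94 + 2.79q = 252.61 - 1.77q → q_m = 49.7083.
Social marginal benefit = demand − MEC = 237.19 - 1.77q.
Set SMB = MC: 237.19 - 1.77q = 25.94 + 2.79q → q* = 46.3268.
Height of the DWL triangle at q_m is MC(q_m) − SMB(q_m) = MEC(q_m) = 15.4200.
DWL = ½ × 3.3815 × 15.4200 = 26.0714.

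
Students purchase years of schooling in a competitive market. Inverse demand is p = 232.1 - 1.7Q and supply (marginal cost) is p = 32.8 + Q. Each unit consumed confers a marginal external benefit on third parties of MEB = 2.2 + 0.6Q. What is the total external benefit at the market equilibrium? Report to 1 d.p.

1797.0

Market equilibrium (private): 32.8 + Q = 232.1 - 1.7Q → Q_m = 73.8148.
Total external benefit = ∫₀^{Q_m} (2.2 + 0.6Q) dQ = 2.2×73.8148 + ½×0.6×73.8148² = 1796.9800.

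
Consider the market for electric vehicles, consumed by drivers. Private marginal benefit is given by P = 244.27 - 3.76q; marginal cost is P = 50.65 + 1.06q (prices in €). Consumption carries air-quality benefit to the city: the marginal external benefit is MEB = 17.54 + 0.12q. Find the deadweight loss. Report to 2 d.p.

Market equilibrium (private): 50.65 + 1.06q = 244.27 - 3.76q → q_m = 40.1701.
Social marginal benefit = demand + MEB = 261.81 - 3.64q.
Set SMB = MC: 261.81 - 3.64q = 50.65 + 1.06q → q* = 44.9277.
Height of the DWL triangle at q_m is SMB(q_m) − MC(q_m) = MEB(q_m) = 22.3604.
DWL = ½ × 4.7576 × 22.3604 = 53.1909.

DWL = €53.19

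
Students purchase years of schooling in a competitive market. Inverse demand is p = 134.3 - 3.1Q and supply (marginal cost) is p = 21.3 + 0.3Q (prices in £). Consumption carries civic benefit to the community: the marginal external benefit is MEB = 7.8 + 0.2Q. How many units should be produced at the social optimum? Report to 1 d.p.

Social marginal benefit = demand + MEB = 142.1 - 2.9Q.
Set SMB = MC: 142.1 - 2.9Q = 21.3 + 0.3Q → Q* = 37.7500.

Q* = 37.8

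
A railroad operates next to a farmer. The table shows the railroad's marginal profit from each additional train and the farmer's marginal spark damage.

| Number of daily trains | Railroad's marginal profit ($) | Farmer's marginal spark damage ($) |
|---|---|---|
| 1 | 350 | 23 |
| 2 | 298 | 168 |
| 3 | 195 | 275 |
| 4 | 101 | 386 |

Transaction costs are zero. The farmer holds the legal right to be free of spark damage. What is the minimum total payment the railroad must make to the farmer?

$191

Efficient level: marginal profit ≥ marginal spark damage through level 2, so k* = 2.
With the farmer holding the right, the railroad must at least compensate total damage at k*: 23 + 168 = 191.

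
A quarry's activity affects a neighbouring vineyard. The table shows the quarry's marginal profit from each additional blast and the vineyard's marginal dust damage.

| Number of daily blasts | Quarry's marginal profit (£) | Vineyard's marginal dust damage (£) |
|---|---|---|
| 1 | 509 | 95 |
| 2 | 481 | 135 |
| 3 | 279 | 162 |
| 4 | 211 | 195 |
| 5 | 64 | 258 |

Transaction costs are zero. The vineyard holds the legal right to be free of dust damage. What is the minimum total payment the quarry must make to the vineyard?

Efficient level: marginal profit ≥ marginal dust damage through level 4, so k* = 4.
With the vineyard holding the right, the quarry must at least compensate total damage at k*: 95 + 135 + 162 + 195 = 587.

£587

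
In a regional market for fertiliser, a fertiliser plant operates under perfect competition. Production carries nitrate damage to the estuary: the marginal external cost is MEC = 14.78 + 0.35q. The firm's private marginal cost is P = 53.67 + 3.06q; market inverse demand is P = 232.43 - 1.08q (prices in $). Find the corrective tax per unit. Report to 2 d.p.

Social marginal cost = private MC + MEC = 68.45 + 3.41q.
Set SMC = demand: 68.45 + 3.41q = 232.43 - 1.08q → q* = 36.5212.
The Pigouvian tax equals MEC at q*: 14.78 + 0.35×36.5212 = 27.5624.

tax = $27.56 per unit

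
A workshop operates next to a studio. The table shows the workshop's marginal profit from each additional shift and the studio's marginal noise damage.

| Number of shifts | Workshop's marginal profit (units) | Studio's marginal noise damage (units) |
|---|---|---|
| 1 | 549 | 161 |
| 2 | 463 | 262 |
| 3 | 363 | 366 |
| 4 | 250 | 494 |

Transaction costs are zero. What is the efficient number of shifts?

2

Bargaining reaches the level where marginal profit last exceeds marginal noise damage.
That holds through level 2 (463 ≥ 262) but not at 3 (363 < 366).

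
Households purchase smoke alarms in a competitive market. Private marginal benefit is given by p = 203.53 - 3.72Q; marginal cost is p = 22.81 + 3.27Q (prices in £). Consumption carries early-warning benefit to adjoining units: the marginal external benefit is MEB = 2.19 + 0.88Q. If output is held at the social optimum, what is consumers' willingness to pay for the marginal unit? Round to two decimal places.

P = £92.17

Social marginal benefit = demand + MEB = 205.72 - 2.84Q.
Set SMB = MC: 205.72 - 2.84Q = 22.81 + 3.27Q → Q* = 29.9362.
Consumer price on the demand curve at Q*: 203.53 − 3.72×29.9362 = 92.1673.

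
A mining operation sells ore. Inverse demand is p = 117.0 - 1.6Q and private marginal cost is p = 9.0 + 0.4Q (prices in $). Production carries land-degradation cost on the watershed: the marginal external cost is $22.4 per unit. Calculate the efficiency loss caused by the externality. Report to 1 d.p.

DWL = $125.4

Market equilibrium (private): 9.0 + 0.4Q = 117.0 - 1.6Q → Q_m = 54.0000.
Social marginal cost = private MC + MEC = 31.4 + 0.4Q.
Set SMC = demand: 31.4 + 0.4Q = 117.0 - 1.6Q → Q* = 42.8000.
Height of the DWL triangle at Q_m is SMC(Q_m) − demand(Q_m) = MEC(Q_m) = 22.4000.
DWL = ½ × 11.2000 × 22.4000 = 125.4400.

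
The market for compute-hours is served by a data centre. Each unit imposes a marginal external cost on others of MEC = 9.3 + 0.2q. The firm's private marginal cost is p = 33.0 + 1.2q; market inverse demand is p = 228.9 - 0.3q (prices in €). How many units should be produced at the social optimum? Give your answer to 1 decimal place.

q* = 109.8

Social marginal cost = private MC + MEC = 42.3 + 1.4q.
Set SMC = demand: 42.3 + 1.4q = 228.9 - 0.3q → q* = 109.7647.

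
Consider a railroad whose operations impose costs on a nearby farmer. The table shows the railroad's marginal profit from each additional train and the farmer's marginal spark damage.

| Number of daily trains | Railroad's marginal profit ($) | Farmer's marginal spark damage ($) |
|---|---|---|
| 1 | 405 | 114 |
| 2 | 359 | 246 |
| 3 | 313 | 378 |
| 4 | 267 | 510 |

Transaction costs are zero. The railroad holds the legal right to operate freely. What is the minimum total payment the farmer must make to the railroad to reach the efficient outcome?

$580

Left alone the railroad would choose level 4 (marginal profit stays positive).
Efficient level: k* = 2 (marginal profit ≥ marginal spark damage through 2).
The farmer must at least cover the railroad's forgone profit from cutting 4→2: 313 + 267 = 580.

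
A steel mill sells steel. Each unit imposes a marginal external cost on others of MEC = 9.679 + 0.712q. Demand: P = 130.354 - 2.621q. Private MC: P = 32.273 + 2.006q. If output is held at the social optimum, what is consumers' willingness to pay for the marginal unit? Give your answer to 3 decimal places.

Social marginal cost = private MC + MEC = 41.952 + 2.718q.
Set SMC = demand: 41.952 + 2.718q = 130.354 - 2.621q → q* = 16.5578.
Consumer price on the demand curve at q*: 130.354 − 2.621×16.5578 = 86.9560.

P = 86.956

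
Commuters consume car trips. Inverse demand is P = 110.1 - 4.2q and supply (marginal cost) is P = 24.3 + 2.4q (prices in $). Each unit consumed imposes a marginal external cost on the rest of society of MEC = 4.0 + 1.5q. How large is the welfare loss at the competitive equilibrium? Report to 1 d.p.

DWL = $34.1

Market equilibrium (private): 24.3 + 2.4q = 110.1 - 4.2q → q_m = 13.0000.
Social marginal benefit = demand − MEC = 106.1 - 5.7q.
Set SMB = MC: 106.1 - 5.7q = 24.3 + 2.4q → q* = 10.0988.
The welfare-loss triangle has base |q_m − q*| and height MEC(q_m) (the vertical gap between SMB and MC is zero at q* and MEC at q_m).
DWL = ½ × 2.9012 × 23.5000 = 34.0891.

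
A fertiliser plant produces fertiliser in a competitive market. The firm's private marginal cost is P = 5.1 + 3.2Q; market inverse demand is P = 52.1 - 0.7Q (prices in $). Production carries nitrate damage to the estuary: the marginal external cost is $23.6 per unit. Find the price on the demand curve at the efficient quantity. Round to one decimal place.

P = $47.9

Social marginal cost = private MC + MEC = 28.7 + 3.2Q.
Set SMC = demand: 28.7 + 3.2Q = 52.1 - 0.7Q → Q* = 6.0000.
Consumer price on the demand curve at Q*: 52.1 − 0.7×6.0000 = 47.9000.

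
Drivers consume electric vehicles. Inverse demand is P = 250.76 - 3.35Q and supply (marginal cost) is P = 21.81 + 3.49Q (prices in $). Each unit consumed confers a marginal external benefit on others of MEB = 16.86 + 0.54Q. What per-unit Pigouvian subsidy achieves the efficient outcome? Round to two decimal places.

subsidy = $37.93 per unit

Social marginal benefit = demand + MEB = 267.62 - 2.81Q.
Set SMB = MC: 267.62 - 2.81Q = 21.81 + 3.49Q → Q* = 39.0175.
The Pigouvian subsidy equals MEB at Q*: 16.86 + 0.54×39.0175 = 37.9295.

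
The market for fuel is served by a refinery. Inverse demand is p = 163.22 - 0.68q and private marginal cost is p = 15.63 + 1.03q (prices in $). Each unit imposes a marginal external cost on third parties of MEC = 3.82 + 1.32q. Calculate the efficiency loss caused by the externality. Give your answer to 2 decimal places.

DWL = $2287.93

Market equilibrium (private): 15.63 + 1.03q = 163.22 - 0.68q → q_m = 86.3099.
Social marginal cost = private MC + MEC = 19.45 + 2.35q.
Set SMC = demand: 19.45 + 2.35q = 163.22 - 0.68q → q* = 47.4488.
Between q* and q_m the wedge SMC − demand runs linearly from 0 to MEC(q_m), so the loss is a triangle.
DWL = ½ × 38.8611 × 117.7491 = 2287.9298.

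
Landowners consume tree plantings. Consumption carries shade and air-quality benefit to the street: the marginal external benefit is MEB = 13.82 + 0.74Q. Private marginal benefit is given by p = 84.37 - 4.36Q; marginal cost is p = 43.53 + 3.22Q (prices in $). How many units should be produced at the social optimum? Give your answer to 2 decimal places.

Social marginal benefit = demand + MEB = 98.19 - 3.62Q.
Set SMB = MC: 98.19 - 3.62Q = 43.53 + 3.22Q → Q* = 7.9912.

Q* = 7.99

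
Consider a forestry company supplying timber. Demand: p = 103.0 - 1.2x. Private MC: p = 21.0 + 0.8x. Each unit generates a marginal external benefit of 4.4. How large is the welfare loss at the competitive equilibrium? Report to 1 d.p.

Market equilibrium (private): 21.0 + 0.8x = 103.0 - 1.2x → x_m = 41.0000.
Social marginal cost = private MC − MEB = 16.6 + 0.8x.
Set SMC = demand: 16.6 + 0.8x = 103.0 - 1.2x → x* = 43.2000.
The welfare-loss triangle has base |x_m − x*| and height MEB(x_m) (the vertical gap between SMC and demand is zero at x* and MEB at x_m).
DWL = ½ × 2.2000 × 4.4000 = 4.8400.

DWL = 4.8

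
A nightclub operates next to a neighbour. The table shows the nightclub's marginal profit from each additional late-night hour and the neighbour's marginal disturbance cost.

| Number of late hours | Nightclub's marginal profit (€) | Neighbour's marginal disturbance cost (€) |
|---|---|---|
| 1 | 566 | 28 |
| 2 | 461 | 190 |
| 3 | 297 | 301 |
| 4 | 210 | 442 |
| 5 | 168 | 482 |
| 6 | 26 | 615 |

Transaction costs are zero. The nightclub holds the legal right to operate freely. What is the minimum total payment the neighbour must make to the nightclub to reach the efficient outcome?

€701

Left alone the nightclub would choose level 6 (marginal profit stays positive).
Efficient level: k* = 2 (marginal profit ≥ marginal disturbance cost through 2).
The neighbour must at least cover the nightclub's forgone profit from cutting 6→2: 297 + 210 + 168 + 26 = 701.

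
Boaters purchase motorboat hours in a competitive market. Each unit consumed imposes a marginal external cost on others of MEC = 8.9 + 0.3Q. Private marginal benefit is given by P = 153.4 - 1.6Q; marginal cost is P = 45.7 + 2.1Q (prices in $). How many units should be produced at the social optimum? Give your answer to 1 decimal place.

Social marginal benefit = demand − MEC = 144.5 - 1.9Q.
Set SMB = MC: 144.5 - 1.9Q = 45.7 + 2.1Q → Q* = 24.7000.

Q* = 24.7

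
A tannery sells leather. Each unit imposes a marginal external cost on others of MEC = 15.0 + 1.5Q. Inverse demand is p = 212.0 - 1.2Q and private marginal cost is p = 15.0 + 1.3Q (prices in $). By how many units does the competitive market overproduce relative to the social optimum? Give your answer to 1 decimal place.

Market equilibrium (private): 15.0 + 1.3Q = 212.0 - 1.2Q → Q_m = 78.8000.
Social marginal cost = private MC + MEC = 30.0 + 2.8Q.
Set SMC = demand: 30.0 + 2.8Q = 212.0 - 1.2Q → Q* = 45.5000.
Gap = |78.8000 − 45.5000| = 33.3000.

33.3 units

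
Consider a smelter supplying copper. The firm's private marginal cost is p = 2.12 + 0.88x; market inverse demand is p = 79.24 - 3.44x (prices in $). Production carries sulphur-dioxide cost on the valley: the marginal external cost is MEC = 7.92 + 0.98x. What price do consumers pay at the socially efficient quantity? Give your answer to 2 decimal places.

P = $34.33

Social marginal cost = private MC + MEC = 10.04 + 1.86x.
Set SMC = demand: 10.04 + 1.86x = 79.24 - 3.44x → x* = 13.0566.
Consumer price on the demand curve at x*: 79.24 − 3.44×13.0566 = 34.3253.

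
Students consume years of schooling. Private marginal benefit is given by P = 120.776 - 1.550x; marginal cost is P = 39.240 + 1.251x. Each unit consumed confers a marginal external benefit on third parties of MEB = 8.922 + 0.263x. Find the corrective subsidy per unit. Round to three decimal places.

subsidy = 18.296 per unit

Social marginal benefit = demand + MEB = 129.698 - 1.287x.
Set SMB = MC: 129.698 - 1.287x = 39.240 + 1.251x → x* = 35.6414.
The Pigouvian subsidy equals MEB at x*: 8.922 + 0.263×35.6414 = 18.2957.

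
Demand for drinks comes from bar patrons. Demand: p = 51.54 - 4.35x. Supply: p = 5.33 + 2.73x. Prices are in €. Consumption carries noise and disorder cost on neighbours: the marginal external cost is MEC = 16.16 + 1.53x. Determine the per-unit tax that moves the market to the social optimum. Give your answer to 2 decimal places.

tax = €21.50 per unit

Social marginal benefit = demand − MEC = 35.38 - 5.88x.
Set SMB = MC: 35.38 - 5.88x = 5.33 + 2.73x → x* = 3.4901.
The Pigouvian tax equals MEC at x*: 16.16 + 1.53×3.4901 = 21.4999.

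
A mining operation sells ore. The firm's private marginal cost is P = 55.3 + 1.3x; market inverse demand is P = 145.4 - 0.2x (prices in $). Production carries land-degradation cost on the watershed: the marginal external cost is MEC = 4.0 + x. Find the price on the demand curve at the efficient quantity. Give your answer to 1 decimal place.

Social marginal cost = private MC + MEC = 59.3 + 2.3x.
Set SMC = demand: 59.3 + 2.3x = 145.4 - 0.2x → x* = 34.4400.
Consumer price on the demand curve at x*: 145.4 − 0.2×34.4400 = 138.5120.

P = $138.5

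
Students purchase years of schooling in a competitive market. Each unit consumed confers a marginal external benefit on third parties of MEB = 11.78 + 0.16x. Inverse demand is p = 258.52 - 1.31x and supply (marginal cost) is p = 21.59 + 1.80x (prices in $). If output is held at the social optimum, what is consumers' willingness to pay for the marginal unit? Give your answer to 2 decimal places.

P = $148.08

Social marginal benefit = demand + MEB = 270.30 - 1.15x.
Set SMB = MC: 270.30 - 1.15x = 21.59 + 1.80x → x* = 84.3085.
Consumer price on the demand curve at x*: 258.52 − 1.31×84.3085 = 148.0759.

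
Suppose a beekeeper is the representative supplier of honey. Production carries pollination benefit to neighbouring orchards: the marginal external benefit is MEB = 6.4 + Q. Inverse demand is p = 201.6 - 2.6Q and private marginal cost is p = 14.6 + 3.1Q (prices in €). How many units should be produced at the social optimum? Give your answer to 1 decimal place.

Social marginal cost = private MC − MEB = 8.2 + 2.1Q.
Set SMC = demand: 8.2 + 2.1Q = 201.6 - 2.6Q → Q* = 41.1489.

Q* = 41.1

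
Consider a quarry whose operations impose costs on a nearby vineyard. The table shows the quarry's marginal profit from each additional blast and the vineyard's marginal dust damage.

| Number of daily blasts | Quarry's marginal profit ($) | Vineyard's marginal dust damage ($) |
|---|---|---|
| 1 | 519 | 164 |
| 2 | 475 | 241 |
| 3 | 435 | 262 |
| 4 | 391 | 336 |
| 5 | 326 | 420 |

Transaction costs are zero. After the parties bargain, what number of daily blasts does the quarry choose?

4

Bargaining reaches the level where marginal profit last exceeds marginal dust damage.
That holds through level 4 (391 ≥ 336) but not at 5 (326 < 420).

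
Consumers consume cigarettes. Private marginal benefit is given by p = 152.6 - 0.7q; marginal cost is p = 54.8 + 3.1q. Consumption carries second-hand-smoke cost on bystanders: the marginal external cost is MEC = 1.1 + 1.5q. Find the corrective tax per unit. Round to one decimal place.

tax = 28.5 per unit

Social marginal benefit = demand − MEC = 151.5 - 2.2q.
Set SMB = MC: 151.5 - 2.2q = 54.8 + 3.1q → q* = 18.2453.
The Pigouvian tax equals MEC at q*: 1.1 + 1.5×18.2453 = 28.4680.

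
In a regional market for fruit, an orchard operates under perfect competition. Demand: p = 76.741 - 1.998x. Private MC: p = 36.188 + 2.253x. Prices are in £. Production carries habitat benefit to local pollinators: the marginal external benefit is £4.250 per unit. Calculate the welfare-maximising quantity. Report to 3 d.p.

x* = 10.539

Social marginal cost = private MC − MEB = 31.938 + 2.253x.
Set SMC = demand: 31.938 + 2.253x = 76.741 - 1.998x → x* = 10.5394.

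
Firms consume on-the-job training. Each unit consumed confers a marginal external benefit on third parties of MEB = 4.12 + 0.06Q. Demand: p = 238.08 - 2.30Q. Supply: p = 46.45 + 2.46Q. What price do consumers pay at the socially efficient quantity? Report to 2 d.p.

P = 142.29

Social marginal benefit = demand + MEB = 242.20 - 2.24Q.
Set SMB = MC: 242.20 - 2.24Q = 46.45 + 2.46Q → Q* = 41.6489.
Consumer price on the demand curve at Q*: 238.08 − 2.30×41.6489 = 142.2875.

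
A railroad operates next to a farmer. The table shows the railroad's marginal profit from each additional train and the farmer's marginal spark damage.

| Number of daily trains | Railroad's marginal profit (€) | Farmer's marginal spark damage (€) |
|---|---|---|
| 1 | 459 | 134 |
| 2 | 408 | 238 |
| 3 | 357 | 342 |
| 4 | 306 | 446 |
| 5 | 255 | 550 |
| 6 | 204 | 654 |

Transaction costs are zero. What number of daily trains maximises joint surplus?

3

Bargaining reaches the level where marginal profit last exceeds marginal spark damage.
That holds through level 3 (357 ≥ 342) but not at 4 (306 < 446).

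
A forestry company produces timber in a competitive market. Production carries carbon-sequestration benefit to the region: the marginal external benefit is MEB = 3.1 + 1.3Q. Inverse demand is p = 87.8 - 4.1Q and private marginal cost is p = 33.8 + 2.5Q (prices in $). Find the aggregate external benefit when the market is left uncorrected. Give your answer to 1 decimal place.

$68.9

Market equilibrium (private): 33.8 + 2.5Q = 87.8 - 4.1Q → Q_m = 8.1818.
Total external benefit = ∫₀^{Q_m} (3.1 + 1.3Q) dQ = 3.1×8.1818 + ½×1.3×8.1818² = 68.8758.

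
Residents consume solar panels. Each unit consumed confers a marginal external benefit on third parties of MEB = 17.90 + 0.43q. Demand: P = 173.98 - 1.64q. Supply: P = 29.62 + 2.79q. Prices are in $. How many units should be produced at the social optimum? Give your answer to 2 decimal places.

Social marginal benefit = demand + MEB = 191.88 - 1.21q.
Set SMB = MC: 191.88 - 1.21q = 29.62 + 2.79q → q* = 40.5650.

q* = 40.57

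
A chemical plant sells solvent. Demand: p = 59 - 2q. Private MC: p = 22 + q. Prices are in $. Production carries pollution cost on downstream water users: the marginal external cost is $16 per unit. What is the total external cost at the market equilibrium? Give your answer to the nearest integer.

Market equilibrium (private): 22 + q = 59 - 2q → q_m = 12.3333.
Total external cost = MEC × q_m = 16 × 12.3333 = 197.3328.

$197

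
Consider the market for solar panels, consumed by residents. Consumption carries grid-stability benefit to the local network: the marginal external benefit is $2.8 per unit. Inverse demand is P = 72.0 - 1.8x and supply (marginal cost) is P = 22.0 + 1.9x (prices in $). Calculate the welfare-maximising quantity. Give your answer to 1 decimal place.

Social marginal benefit = demand + MEB = 74.8 - 1.8x.
Set SMB = MC: 74.8 - 1.8x = 22.0 + 1.9x → x* = 14.2703.

x* = 14.3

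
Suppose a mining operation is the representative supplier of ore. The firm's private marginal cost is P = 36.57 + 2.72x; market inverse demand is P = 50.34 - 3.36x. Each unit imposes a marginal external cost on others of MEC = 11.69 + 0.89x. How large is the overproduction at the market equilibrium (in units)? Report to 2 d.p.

Market equilibrium (private): 36.57 + 2.72x = 50.34 - 3.36x → x_m = 2.2648.
Social marginal cost = private MC + MEC = 48.26 + 3.61x.
Set SMC = demand: 48.26 + 3.61x = 50.34 - 3.36x → x* = 0.2984.
Gap = |2.2648 − 0.2984| = 1.9664.

1.97 units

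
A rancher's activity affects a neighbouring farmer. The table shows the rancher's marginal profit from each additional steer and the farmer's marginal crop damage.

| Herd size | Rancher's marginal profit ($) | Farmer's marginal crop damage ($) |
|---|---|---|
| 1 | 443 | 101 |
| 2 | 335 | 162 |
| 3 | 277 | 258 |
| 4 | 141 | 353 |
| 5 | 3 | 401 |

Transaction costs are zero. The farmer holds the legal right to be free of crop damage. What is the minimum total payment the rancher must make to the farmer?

Efficient level: marginal profit ≥ marginal crop damage through level 3, so k* = 3.
With the farmer holding the right, the rancher must at least compensate total damage at k*: 101 + 162 + 258 = 521.

$521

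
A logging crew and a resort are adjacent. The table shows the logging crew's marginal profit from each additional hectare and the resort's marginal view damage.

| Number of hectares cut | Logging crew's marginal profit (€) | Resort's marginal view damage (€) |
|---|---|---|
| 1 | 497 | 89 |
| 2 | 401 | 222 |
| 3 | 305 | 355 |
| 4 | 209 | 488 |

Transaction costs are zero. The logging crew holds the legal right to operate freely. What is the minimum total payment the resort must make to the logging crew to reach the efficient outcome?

Left alone the logging crew would choose level 4 (marginal profit stays positive).
Efficient level: k* = 2 (marginal profit ≥ marginal view damage through 2).
The resort must at least cover the logging crew's forgone profit from cutting 4→2: 305 + 209 = 514.

€514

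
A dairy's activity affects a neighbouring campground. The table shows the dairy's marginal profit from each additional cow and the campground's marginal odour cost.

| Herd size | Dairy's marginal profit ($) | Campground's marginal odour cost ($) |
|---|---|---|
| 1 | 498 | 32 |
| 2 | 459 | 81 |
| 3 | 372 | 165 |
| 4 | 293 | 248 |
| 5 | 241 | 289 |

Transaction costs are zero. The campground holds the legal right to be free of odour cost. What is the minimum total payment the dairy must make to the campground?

Efficient level: marginal profit ≥ marginal odour cost through level 4, so k* = 4.
With the campground holding the right, the dairy must at least compensate total damage at k*: 32 + 81 + 165 + 248 = 526.

$526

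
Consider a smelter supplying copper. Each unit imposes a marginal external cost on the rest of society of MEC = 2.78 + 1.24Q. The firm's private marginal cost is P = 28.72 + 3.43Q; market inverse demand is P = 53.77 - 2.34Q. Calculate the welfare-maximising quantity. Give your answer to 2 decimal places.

Q* = 3.18

Social marginal cost = private MC + MEC = 31.50 + 4.67Q.
Set SMC = demand: 31.50 + 4.67Q = 53.77 - 2.34Q → Q* = 3.1769.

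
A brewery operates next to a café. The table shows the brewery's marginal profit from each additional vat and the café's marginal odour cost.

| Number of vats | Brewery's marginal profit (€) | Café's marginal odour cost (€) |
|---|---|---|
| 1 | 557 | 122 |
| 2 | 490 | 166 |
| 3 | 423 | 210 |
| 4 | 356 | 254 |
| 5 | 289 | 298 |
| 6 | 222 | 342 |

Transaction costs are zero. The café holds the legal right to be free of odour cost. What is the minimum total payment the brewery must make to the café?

€752

Efficient level: marginal profit ≥ marginal odour cost through level 4, so k* = 4.
With the café holding the right, the brewery must at least compensate total damage at k*: 122 + 166 + 210 + 254 = 752.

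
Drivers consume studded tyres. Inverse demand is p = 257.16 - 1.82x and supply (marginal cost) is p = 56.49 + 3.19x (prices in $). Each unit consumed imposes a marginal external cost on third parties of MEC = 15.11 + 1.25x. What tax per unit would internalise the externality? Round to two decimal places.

tax = $52.16 per unit

Social marginal benefit = demand − MEC = 242.05 - 3.07x.
Set SMB = MC: 242.05 - 3.07x = 56.49 + 3.19x → x* = 29.6422.
The Pigouvian tax equals MEC at x*: 15.11 + 1.25×29.6422 = 52.1628.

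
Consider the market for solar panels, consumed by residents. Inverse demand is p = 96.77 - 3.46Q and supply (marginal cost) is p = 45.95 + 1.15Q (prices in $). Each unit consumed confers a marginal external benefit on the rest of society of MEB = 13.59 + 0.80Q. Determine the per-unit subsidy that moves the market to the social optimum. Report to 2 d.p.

Social marginal benefit = demand + MEB = 110.36 - 2.66Q.
Set SMB = MC: 110.36 - 2.66Q = 45.95 + 1.15Q → Q* = 16.9055.
The Pigouvian subsidy equals MEB at Q*: 13.59 + 0.80×16.9055 = 27.1144.

subsidy = $27.11 per unit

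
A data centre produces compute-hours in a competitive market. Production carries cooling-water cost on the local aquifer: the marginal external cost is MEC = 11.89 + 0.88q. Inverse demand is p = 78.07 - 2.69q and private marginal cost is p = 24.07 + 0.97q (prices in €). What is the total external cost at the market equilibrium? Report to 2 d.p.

€271.21

Market equilibrium (private): 24.07 + 0.97q = 78.07 - 2.69q → q_m = 14.7541.
Total external cost = ∫₀^{q_m} (11.89 + 0.88q) dq = 11.89×14.7541 + ½×0.88×14.7541² = 271.2070.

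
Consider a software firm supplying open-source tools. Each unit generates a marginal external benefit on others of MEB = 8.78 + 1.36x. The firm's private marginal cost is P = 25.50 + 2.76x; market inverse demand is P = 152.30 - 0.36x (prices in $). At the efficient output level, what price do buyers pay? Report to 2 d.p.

Social marginal cost = private MC − MEB = 16.72 + 1.40x.
Set SMC = demand: 16.72 + 1.40x = 152.30 - 0.36x → x* = 77.0341.
Consumer price on the demand curve at x*: 152.30 − 0.36×77.0341 = 124.5677.

P = $124.57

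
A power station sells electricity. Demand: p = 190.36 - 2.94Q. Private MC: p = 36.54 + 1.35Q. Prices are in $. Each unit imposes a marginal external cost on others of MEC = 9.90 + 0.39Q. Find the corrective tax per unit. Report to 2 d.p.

tax = $21.89 per unit

Social marginal cost = private MC + MEC = 46.44 + 1.74Q.
Set SMC = demand: 46.44 + 1.74Q = 190.36 - 2.94Q → Q* = 30.7521.
The Pigouvian tax equals MEC at Q*: 9.90 + 0.39×30.7521 = 21.8933.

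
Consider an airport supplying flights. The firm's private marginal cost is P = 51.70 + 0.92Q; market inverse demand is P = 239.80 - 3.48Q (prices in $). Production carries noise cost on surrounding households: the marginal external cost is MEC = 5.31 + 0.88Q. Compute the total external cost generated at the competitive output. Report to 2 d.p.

Market equilibrium (private): 51.70 + 0.92Q = 239.80 - 3.48Q → Q_m = 42.7500.
Total external cost = ∫₀^{Q_m} (5.31 + 0.88Q) dQ = 5.31×42.7500 + ½×0.88×42.7500² = 1031.1300.

$1031.13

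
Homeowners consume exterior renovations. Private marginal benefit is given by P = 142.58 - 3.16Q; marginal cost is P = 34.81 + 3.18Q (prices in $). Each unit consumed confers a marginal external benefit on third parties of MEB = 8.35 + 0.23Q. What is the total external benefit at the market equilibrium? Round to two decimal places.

$175.17

Market equilibrium (private): 34.81 + 3.18Q = 142.58 - 3.16Q → Q_m = 16.9984.
Total external benefit = ∫₀^{Q_m} (8.35 + 0.23Q) dQ = 8.35×16.9984 + ½×0.23×16.9984² = 175.1654.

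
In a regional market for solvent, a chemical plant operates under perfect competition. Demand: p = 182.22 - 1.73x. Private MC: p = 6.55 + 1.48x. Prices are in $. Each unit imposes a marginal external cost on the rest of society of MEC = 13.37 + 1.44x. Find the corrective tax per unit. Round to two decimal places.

tax = $63.63 per unit

Social marginal cost = private MC + MEC = 19.92 + 2.92x.
Set SMC = demand: 19.92 + 2.92x = 182.22 - 1.73x → x* = 34.9032.
The Pigouvian tax equals MEC at x*: 13.37 + 1.44×34.9032 = 63.6306.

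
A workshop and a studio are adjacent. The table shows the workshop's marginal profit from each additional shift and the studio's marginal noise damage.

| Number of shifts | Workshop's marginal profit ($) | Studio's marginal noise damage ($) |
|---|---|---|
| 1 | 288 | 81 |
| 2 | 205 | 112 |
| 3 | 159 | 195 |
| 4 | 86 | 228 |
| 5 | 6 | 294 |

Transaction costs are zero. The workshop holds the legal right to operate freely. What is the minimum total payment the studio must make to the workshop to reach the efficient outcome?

Left alone the workshop would choose level 5 (marginal profit stays positive).
Efficient level: k* = 2 (marginal profit ≥ marginal noise damage through 2).
The studio must at least cover the workshop's forgone profit from cutting 5→2: 159 + 86 + 6 = 251.

$251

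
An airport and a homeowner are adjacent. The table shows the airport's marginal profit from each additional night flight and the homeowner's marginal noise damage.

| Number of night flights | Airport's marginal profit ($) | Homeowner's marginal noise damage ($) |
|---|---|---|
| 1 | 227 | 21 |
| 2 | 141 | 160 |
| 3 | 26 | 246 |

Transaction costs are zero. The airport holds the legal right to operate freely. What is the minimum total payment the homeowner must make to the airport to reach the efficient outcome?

Left alone the airport would choose level 3 (marginal profit stays positive).
Efficient level: k* = 1 (marginal profit ≥ marginal noise damage through 1).
The homeowner must at least cover the airport's forgone profit from cutting 3→1: 141 + 26 = 167.

$167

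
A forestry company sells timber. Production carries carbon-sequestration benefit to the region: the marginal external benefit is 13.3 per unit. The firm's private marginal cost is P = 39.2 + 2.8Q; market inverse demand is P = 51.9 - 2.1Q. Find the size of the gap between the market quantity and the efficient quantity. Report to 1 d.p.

2.7 units

Market equilibrium (private): 39.2 + 2.8Q = 51.9 - 2.1Q → Q_m = 2.5918.
Social marginal cost = private MC − MEB = 25.9 + 2.8Q.
Set SMC = demand: 25.9 + 2.8Q = 51.9 - 2.1Q → Q* = 5.3061.
Gap = |2.5918 − 5.3061| = 2.7143.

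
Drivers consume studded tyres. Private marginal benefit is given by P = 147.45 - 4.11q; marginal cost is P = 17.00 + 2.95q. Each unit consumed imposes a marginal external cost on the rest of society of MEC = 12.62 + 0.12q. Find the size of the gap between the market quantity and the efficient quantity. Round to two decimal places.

2.07 units

Market equilibrium (private): 17.00 + 2.95q = 147.45 - 4.11q → q_m = 18.4773.
Social marginal benefit = demand − MEC = 134.83 - 4.23q.
Set SMB = MC: 134.83 - 4.23q = 17.00 + 2.95q → q* = 16.4109.
Gap = |18.4773 − 16.4109| = 2.0664.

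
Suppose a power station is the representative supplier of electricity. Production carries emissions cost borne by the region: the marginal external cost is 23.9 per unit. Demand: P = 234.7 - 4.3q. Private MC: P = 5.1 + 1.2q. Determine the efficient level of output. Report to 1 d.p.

Social marginal cost = private MC + MEC = 29.0 + 1.2q.
Set SMC = demand: 29.0 + 1.2q = 234.7 - 4.3q → q* = 37.4000.

q* = 37.4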